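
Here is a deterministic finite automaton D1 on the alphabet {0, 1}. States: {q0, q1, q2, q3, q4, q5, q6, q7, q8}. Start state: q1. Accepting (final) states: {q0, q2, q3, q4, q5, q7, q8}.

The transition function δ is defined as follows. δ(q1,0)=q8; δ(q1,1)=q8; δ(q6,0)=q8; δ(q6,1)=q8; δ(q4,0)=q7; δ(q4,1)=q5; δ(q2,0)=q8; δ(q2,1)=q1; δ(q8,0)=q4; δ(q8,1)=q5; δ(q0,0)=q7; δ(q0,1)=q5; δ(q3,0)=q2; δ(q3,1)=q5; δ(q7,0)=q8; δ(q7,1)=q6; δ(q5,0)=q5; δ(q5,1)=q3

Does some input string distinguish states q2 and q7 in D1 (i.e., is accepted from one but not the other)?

No

Reachable states from the start: {q1,q2,q3,q4,q5,q6,q7,q8}. Unreachable: {q0} — drop them.
Initial partition by acceptance: {q2,q3,q4,q5,q7,q8} | {q1,q6}.
Split {q2,q3,q4,q5,q7,q8} by δ(·,1) → {q3,q4,q5,q8} and {q2,q7}.
On input 0, block {q3,q4,q5,q8} splits into {q3,q4} and {q5,q8}.
Refine {q5,q8} on symbol 0: members go to different blocks, giving {q5} and {q8}.
The partition is now stable with 5 blocks: {q3,q4} | {q1,q6} | {q2,q7} | {q5} | {q8}.
q2 and q7 lie in the same block of the stable partition, so they are equivalent — no string distinguishes them.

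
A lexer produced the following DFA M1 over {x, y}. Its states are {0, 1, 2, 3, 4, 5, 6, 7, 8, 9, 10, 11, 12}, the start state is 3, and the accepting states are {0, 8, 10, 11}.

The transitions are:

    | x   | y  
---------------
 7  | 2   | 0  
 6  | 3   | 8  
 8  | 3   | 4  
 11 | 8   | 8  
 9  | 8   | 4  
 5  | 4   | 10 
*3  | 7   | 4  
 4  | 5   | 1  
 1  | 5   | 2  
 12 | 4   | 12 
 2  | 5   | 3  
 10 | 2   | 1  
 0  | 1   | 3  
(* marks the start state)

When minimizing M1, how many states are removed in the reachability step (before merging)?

Starting at 3 and following transitions, the reachable set is {0, 1, 2, 3, 4, 5, 7, 10}. That leaves 6, 8, 9, 11, 12 unreachable — 5 in total.

5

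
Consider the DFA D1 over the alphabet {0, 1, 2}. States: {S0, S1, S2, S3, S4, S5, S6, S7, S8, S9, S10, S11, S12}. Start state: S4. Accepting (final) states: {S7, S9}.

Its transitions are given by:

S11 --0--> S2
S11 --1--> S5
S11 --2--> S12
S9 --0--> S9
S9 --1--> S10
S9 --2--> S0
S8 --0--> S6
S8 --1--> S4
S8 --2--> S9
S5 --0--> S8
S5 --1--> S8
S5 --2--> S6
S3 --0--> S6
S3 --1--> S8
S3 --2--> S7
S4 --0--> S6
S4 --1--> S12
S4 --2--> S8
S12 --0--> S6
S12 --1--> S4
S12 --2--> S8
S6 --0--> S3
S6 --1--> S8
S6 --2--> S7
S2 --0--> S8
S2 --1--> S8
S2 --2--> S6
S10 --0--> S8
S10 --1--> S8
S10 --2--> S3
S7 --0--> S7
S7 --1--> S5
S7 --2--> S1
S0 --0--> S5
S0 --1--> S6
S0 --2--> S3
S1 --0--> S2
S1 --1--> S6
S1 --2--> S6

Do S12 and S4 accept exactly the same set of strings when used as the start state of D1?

Reachable states from the start: {S0,S1,S2,S3,S4,S5,S6,S7,S8,S9,S10,S12}. Unreachable: {S11} — drop them.
P0 = {S7,S9} | {S0,S1,S2,S3,S4,S5,S6,S8,S10,S12}.
On input 2, block {S0,S1,S2,S3,S4,S5,S6,S8,S10,S12} splits into {S0,S1,S2,S4,S5,S10,S12} and {S3,S6,S8}.
On input 0, block {S0,S1,S2,S4,S5,S10,S12} splits into {S2,S4,S5,S10,S12} and {S0,S1}.
Split {S2,S4,S5,S10,S12} by δ(·,1) → {S2,S5,S10} and {S4,S12}.
Split {S3,S6,S8} by δ(·,1) → {S3,S6} and {S8}.
No further refinement is possible. Final partition (6 blocks): {S7,S9} | {S2,S5,S10} | {S3,S6} | {S0,S1} | {S4,S12} | {S8}.
S12 and S4 lie in the same block of the stable partition, so they are equivalent — no string distinguishes them.

Yes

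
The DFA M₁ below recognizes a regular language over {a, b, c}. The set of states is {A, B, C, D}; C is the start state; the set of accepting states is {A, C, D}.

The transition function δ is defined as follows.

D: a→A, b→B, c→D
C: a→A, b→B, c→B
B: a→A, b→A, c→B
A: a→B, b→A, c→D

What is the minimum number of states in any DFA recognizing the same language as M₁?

4

P0 = {A,C,D} | {B}.
Refine {A,C,D} on symbol a: members go to different blocks, giving {C,D} and {A}.
Split {C,D} by δ(·,c) → {C} and {D}.
The partition is now stable with 4 blocks: {C} | {B} | {A} | {D}.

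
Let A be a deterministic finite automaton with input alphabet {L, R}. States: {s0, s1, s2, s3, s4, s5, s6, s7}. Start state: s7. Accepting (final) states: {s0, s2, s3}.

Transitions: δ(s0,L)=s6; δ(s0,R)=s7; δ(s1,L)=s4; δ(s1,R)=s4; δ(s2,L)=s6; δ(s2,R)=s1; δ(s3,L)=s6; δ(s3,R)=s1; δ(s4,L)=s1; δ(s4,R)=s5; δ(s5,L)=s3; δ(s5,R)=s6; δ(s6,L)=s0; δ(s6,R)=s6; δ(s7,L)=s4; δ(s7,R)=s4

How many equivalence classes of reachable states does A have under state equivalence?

States {s2} cannot be reached from the start state, so discard them.
Start with accepting vs non-accepting: {s0,s3} | {s1,s4,s5,s6,s7}.
Split {s1,s4,s5,s6,s7} by δ(·,L) → {s1,s4,s7} and {s5,s6}.
Split {s1,s4,s7} by δ(·,R) → {s1,s7} and {s4}.
Stable partition: {s0,s3} | {s1,s7} | {s5,s6} | {s4} — 4 equivalence classes.

4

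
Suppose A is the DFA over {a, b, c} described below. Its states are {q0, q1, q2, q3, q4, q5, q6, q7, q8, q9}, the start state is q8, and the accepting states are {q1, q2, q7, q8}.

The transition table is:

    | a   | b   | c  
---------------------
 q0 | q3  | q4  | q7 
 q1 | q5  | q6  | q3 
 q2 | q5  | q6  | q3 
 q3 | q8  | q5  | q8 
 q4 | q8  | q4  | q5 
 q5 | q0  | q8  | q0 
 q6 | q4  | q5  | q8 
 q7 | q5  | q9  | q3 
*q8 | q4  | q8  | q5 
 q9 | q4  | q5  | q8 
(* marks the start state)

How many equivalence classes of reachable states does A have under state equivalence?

7

States {q1,q2,q6} cannot be reached from the start state, so discard them.
Start with accepting vs non-accepting: {q7,q8} | {q0,q3,q4,q5,q9}.
On input b, block {q7,q8} splits into {q7} and {q8}.
Refine {q0,q3,q4,q5,q9} on symbol a: members go to different blocks, giving {q0,q5,q9} and {q3,q4}.
Refine {q0,q5,q9} on symbol a: members go to different blocks, giving {q0,q9} and {q5}.
On input b, block {q0,q9} splits into {q0} and {q9}.
On input b, block {q3,q4} splits into {q3} and {q4}.
The partition is now stable with 7 blocks: {q7} | {q0} | {q8} | {q3} | {q5} | {q9} | {q4}.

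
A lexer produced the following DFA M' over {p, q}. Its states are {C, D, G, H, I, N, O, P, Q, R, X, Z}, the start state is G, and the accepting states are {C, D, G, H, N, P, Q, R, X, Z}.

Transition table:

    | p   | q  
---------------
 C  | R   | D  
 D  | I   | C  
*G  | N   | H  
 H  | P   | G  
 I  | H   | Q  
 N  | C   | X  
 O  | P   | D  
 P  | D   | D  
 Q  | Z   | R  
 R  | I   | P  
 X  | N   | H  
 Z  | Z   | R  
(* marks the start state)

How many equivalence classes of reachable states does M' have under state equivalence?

States {O} cannot be reached from the start state, so discard them.
Start with accepting vs non-accepting: {C,D,G,H,N,P,Q,R,X,Z} | {I}.
Refine {C,D,G,H,N,P,Q,R,X,Z} on symbol p: members go to different blocks, giving {C,G,H,N,P,Q,X,Z} and {D,R}.
On input p, block {C,G,H,N,P,Q,X,Z} splits into {G,H,N,Q,X,Z} and {C,P}.
Split {G,H,N,Q,X,Z} by δ(·,p) → {G,Q,X,Z} and {H,N}.
Split {G,Q,X,Z} by δ(·,p) → {G,X} and {Q,Z}.
The partition is now stable with 6 blocks: {G,X} | {I} | {D,R} | {C,P} | {H,N} | {Q,Z}.

6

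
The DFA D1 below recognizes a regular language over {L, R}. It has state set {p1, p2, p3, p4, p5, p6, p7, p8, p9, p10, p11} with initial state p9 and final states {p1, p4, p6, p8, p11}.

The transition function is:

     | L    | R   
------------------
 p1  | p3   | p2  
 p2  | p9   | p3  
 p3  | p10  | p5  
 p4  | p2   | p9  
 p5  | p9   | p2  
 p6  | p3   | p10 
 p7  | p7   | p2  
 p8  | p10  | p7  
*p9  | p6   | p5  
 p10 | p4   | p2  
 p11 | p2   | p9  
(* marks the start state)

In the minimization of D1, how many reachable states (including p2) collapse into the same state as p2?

First remove the unreachable states {p1,p7,p8,p11}; 7 states remain.
P0 = {p4,p6} | {p2,p3,p5,p9,p10}.
Split {p2,p3,p5,p9,p10} by δ(·,L) → {p2,p3,p5} and {p9,p10}.
No further refinement is possible. Final partition (3 blocks): {p4,p6} | {p2,p3,p5} | {p9,p10}.
State p2 belongs to the block {p2,p3,p5}, which has 3 states.

3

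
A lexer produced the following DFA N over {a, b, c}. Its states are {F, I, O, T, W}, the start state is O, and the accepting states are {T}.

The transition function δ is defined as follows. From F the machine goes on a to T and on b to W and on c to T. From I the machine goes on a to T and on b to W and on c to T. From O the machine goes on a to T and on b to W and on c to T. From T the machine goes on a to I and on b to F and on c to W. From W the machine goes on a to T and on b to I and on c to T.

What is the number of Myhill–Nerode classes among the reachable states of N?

2

Every state is reachable, so we keep all 5.
P0 = {T} | {F,I,O,W}.
No further refinement is possible. Final partition (2 blocks): {T} | {F,I,O,W}.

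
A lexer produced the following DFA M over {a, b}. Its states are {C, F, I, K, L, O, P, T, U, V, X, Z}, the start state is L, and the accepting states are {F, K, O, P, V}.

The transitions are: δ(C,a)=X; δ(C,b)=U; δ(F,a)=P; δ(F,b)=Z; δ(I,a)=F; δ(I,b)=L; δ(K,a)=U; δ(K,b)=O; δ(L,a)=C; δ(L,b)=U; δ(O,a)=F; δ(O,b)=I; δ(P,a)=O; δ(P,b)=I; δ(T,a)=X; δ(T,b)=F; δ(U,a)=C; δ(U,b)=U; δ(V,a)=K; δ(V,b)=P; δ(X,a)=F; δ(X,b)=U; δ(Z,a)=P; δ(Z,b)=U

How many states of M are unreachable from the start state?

BFS from L reaches {C, F, I, L, O, P, U, X, Z}; the 3 state(s) K, T, V are never visited.

3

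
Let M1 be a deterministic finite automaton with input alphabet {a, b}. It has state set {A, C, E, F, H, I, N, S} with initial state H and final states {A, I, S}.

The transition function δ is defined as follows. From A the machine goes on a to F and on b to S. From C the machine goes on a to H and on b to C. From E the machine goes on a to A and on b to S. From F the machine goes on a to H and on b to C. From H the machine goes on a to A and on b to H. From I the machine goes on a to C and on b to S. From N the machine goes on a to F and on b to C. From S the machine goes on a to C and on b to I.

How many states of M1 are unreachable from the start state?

No path from H leads to E, N; the other 6 states are all reachable.

2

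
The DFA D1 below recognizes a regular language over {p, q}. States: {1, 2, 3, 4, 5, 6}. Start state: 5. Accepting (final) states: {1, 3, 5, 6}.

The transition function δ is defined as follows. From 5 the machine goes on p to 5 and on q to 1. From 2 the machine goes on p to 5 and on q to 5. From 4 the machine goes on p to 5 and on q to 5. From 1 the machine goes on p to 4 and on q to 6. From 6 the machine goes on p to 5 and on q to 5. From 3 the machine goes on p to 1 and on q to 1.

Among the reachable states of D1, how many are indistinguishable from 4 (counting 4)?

1

First remove the unreachable states {2,3}; 4 states remain.
P0 = {1,5,6} | {4}.
Split {1,5,6} by δ(·,p) → {5,6} and {1}.
On input q, block {5,6} splits into {5} and {6}.
Stable partition: {5} | {4} | {1} | {6} — 4 equivalence classes.
State 4 belongs to the block {4}, which has 1 states.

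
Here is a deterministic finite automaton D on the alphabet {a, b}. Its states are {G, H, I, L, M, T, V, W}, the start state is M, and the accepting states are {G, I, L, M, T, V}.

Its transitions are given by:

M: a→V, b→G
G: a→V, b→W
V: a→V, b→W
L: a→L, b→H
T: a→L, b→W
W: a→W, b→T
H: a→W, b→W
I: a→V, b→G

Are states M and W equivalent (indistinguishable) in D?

First remove the unreachable states {I}; 7 states remain.
Initial partition by acceptance: {G,L,M,T,V} | {H,W}.
Refine {G,L,M,T,V} on symbol b: members go to different blocks, giving {G,L,T,V} and {M}.
Split {H,W} by δ(·,b) → {W} and {H}.
Refine {G,L,T,V} on symbol b: members go to different blocks, giving {G,T,V} and {L}.
Refine {G,T,V} on symbol a: members go to different blocks, giving {G,V} and {T}.
The partition is now stable with 6 blocks: {G,V} | {W} | {M} | {H} | {L} | {T}.
M and W end up in different blocks, so they are distinguishable. For instance, the string 'ε' is accepted from only M.

No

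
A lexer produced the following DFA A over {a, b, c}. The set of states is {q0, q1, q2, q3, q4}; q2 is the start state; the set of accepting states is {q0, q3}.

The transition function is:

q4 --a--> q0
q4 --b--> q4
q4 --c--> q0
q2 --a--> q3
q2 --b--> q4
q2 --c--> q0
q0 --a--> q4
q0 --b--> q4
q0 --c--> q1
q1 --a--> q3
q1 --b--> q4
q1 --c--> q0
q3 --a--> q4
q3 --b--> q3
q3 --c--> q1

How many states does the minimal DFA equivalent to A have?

4

All states are reachable from the start state.
Start with accepting vs non-accepting: {q0,q3} | {q1,q2,q4}.
On input b, block {q0,q3} splits into {q0} and {q3}.
Split {q1,q2,q4} by δ(·,a) → {q1,q2} and {q4}.
No further refinement is possible. Final partition (4 blocks): {q0} | {q1,q2} | {q3} | {q4}.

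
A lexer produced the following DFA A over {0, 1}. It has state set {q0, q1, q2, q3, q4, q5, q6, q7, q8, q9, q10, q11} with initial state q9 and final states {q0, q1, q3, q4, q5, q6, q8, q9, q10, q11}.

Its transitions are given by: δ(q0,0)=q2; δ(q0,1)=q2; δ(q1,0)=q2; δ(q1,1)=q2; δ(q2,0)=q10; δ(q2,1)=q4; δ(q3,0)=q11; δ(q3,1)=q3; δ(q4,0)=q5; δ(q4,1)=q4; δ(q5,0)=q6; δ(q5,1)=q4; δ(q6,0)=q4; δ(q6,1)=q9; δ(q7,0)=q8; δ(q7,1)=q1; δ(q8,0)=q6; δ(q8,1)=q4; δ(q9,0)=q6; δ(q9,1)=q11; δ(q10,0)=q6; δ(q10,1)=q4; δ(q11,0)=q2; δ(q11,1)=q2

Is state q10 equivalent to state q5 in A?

States {q0,q1,q3,q7,q8} cannot be reached from the start state, so discard them.
Initial partition by acceptance: {q4,q5,q6,q9,q10,q11} | {q2}.
Refine {q4,q5,q6,q9,q10,q11} on symbol 0: members go to different blocks, giving {q4,q5,q6,q9,q10} and {q11}.
Refine {q4,q5,q6,q9,q10} on symbol 1: members go to different blocks, giving {q4,q5,q6,q10} and {q9}.
Refine {q4,q5,q6,q10} on symbol 1: members go to different blocks, giving {q4,q5,q10} and {q6}.
Split {q4,q5,q10} by δ(·,0) → {q5,q10} and {q4}.
No further refinement is possible. Final partition (6 blocks): {q5,q10} | {q2} | {q11} | {q9} | {q6} | {q4}.
q10 and q5 lie in the same block of the stable partition, so they are equivalent — no string distinguishes them.

Yes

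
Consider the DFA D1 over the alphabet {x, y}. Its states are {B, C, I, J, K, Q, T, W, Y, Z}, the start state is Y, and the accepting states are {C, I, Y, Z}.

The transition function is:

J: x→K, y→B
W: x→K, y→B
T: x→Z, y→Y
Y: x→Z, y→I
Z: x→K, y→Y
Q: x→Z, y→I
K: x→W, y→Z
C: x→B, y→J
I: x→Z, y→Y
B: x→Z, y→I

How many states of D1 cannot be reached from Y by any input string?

Starting at Y and following transitions, the reachable set is {B, I, K, W, Y, Z}. That leaves C, J, Q, T unreachable — 4 in total.

4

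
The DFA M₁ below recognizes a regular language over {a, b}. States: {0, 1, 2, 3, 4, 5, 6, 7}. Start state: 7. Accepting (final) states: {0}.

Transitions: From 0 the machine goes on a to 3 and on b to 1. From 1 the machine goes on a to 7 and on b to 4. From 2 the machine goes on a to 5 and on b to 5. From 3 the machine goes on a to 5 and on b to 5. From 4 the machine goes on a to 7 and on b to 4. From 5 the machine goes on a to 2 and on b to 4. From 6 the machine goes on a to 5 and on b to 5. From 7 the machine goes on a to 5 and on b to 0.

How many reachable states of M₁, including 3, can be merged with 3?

2

States {6} cannot be reached from the start state, so discard them.
P0 = {0} | {1,2,3,4,5,7}.
On input b, block {1,2,3,4,5,7} splits into {1,2,3,4,5} and {7}.
On input a, block {1,2,3,4,5} splits into {2,3,5} and {1,4}.
Split {2,3,5} by δ(·,b) → {2,3} and {5}.
No further refinement is possible. Final partition (5 blocks): {0} | {2,3} | {7} | {1,4} | {5}.
State 3 belongs to the block {2,3}, which has 2 states.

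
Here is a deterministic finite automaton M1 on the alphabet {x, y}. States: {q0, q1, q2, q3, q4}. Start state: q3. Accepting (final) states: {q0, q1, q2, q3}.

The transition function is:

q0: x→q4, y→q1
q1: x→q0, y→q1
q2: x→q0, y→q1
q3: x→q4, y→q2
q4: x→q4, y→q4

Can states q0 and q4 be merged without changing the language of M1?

No

Every state is reachable, so we keep all 5.
P0 = {q0,q1,q2,q3} | {q4}.
Split {q0,q1,q2,q3} by δ(·,x) → {q0,q3} and {q1,q2}.
Stable partition: {q0,q3} | {q4} | {q1,q2} — 3 equivalence classes.
q0 and q4 end up in different blocks, so they are distinguishable. For instance, the string 'ε' is accepted from only q0.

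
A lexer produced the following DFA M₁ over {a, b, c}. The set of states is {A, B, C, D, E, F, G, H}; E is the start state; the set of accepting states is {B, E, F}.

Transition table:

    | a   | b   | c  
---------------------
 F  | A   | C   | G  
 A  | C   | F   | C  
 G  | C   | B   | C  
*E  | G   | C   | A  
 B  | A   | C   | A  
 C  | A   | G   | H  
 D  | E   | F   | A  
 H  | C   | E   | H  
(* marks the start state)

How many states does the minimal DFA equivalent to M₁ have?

4

First remove the unreachable states {D}; 7 states remain.
Initial partition by acceptance: {B,E,F} | {A,C,G,H}.
Split {A,C,G,H} by δ(·,b) → {A,G,H} and {C}.
Refine {A,G,H} on symbol c: members go to different blocks, giving {A,G} and {H}.
The partition is now stable with 4 blocks: {B,E,F} | {A,G} | {C} | {H}.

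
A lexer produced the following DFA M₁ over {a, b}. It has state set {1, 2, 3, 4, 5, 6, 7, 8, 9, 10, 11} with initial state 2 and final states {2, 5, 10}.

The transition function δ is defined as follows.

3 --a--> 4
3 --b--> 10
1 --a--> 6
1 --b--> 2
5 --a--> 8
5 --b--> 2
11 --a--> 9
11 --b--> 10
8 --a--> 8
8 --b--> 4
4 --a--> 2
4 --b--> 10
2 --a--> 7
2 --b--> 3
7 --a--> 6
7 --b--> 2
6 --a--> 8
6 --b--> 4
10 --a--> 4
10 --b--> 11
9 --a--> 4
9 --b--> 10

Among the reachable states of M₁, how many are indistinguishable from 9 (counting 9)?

States {1,5} cannot be reached from the start state, so discard them.
Start with accepting vs non-accepting: {2,10} | {3,4,6,7,8,9,11}.
Refine {3,4,6,7,8,9,11} on symbol a: members go to different blocks, giving {3,6,7,8,9,11} and {4}.
Refine {2,10} on symbol a: members go to different blocks, giving {2} and {10}.
On input a, block {3,6,7,8,9,11} splits into {6,7,8,11} and {3,9}.
Refine {6,7,8,11} on symbol a: members go to different blocks, giving {6,7,8} and {11}.
On input b, block {6,7,8} splits into {6,8} and {7}.
The partition is now stable with 7 blocks: {2} | {6,8} | {4} | {10} | {3,9} | {11} | {7}.
State 9 belongs to the block {3,9}, which has 2 states.

2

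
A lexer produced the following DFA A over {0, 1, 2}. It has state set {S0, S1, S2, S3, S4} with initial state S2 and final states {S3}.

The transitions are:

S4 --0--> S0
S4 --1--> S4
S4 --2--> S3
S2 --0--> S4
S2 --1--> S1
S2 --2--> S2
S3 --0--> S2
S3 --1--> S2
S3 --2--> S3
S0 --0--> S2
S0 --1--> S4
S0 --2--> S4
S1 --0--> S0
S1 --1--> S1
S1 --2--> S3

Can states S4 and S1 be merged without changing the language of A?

Yes

Start with accepting vs non-accepting: {S3} | {S0,S1,S2,S4}.
On input 2, block {S0,S1,S2,S4} splits into {S0,S2} and {S1,S4}.
Refine {S0,S2} on symbol 0: members go to different blocks, giving {S0} and {S2}.
The partition is now stable with 4 blocks: {S3} | {S0} | {S1,S4} | {S2}.
S4 and S1 lie in the same block of the stable partition, so they are equivalent — no string distinguishes them.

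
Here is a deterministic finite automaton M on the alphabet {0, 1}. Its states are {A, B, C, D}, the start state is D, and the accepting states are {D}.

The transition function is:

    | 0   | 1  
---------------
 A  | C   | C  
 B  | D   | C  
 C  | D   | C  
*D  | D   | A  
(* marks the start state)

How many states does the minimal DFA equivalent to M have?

3

First remove the unreachable states {B}; 3 states remain.
Start with accepting vs non-accepting: {D} | {A,C}.
Split {A,C} by δ(·,0) → {A} and {C}.
Stable partition: {D} | {A} | {C} — 3 equivalence classes.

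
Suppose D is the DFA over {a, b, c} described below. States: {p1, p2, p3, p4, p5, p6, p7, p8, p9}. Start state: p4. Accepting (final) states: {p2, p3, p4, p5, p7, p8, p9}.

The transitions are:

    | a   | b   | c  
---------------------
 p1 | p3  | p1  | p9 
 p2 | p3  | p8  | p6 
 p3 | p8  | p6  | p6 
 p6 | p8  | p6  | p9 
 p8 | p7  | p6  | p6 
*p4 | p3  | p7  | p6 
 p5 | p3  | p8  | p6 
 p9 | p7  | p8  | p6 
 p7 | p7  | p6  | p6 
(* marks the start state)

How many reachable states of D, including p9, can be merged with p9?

First remove the unreachable states {p1,p2,p5}; 6 states remain.
Start with accepting vs non-accepting: {p3,p4,p7,p8,p9} | {p6}.
On input b, block {p3,p4,p7,p8,p9} splits into {p3,p7,p8} and {p4,p9}.
The partition is now stable with 3 blocks: {p3,p7,p8} | {p6} | {p4,p9}.
State p9 belongs to the block {p4,p9}, which has 2 states.

2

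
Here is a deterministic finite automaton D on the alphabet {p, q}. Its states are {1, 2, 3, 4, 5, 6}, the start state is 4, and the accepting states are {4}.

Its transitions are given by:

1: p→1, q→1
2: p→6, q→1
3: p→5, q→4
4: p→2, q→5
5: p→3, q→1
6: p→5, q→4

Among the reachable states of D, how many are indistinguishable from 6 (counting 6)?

P0 = {4} | {1,2,3,5,6}.
On input q, block {1,2,3,5,6} splits into {1,2,5} and {3,6}.
On input p, block {1,2,5} splits into {2,5} and {1}.
The partition is now stable with 4 blocks: {4} | {2,5} | {3,6} | {1}.
The equivalence class containing 6 is {3,6}, of size 2.

2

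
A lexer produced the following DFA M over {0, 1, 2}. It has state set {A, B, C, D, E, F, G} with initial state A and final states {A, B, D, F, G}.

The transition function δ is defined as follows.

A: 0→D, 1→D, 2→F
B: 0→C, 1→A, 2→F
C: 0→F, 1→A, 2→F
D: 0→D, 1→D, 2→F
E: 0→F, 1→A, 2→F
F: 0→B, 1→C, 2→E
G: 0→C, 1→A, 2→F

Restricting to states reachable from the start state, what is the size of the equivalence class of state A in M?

2

First remove the unreachable states {G}; 6 states remain.
Initial partition by acceptance: {A,B,D,F} | {C,E}.
Split {A,B,D,F} by δ(·,0) → {A,D,F} and {B}.
Split {A,D,F} by δ(·,0) → {A,D} and {F}.
No further refinement is possible. Final partition (4 blocks): {A,D} | {C,E} | {B} | {F}.
State A belongs to the block {A,D}, which has 2 states.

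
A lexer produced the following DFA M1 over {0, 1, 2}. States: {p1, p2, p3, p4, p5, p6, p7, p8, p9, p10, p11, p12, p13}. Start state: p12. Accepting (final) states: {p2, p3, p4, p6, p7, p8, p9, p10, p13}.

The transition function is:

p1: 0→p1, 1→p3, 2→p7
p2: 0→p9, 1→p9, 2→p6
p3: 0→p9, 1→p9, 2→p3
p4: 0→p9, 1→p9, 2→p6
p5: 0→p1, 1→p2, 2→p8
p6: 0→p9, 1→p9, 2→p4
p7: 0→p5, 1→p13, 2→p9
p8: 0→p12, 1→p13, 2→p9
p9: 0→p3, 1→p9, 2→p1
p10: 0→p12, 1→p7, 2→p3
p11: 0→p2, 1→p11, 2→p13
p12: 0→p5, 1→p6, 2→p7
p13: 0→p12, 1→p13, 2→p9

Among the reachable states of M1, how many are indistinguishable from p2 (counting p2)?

4

States {p10,p11} cannot be reached from the start state, so discard them.
Initial partition by acceptance: {p2,p3,p4,p6,p7,p8,p9,p13} | {p1,p5,p12}.
Refine {p2,p3,p4,p6,p7,p8,p9,p13} on symbol 0: members go to different blocks, giving {p2,p3,p4,p6,p9} and {p7,p8,p13}.
Refine {p2,p3,p4,p6,p9} on symbol 2: members go to different blocks, giving {p2,p3,p4,p6} and {p9}.
Stable partition: {p2,p3,p4,p6} | {p1,p5,p12} | {p7,p8,p13} | {p9} — 4 equivalence classes.
State p2 belongs to the block {p2,p3,p4,p6}, which has 4 states.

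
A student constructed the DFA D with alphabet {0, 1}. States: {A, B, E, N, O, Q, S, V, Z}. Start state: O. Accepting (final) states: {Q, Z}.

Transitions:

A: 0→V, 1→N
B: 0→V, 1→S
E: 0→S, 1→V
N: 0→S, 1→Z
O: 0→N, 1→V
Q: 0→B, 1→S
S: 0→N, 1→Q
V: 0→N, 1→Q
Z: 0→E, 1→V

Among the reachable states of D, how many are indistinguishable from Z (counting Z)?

States {A} cannot be reached from the start state, so discard them.
Initial partition by acceptance: {Q,Z} | {B,E,N,O,S,V}.
On input 1, block {B,E,N,O,S,V} splits into {N,S,V} and {B,E,O}.
No further refinement is possible. Final partition (3 blocks): {Q,Z} | {N,S,V} | {B,E,O}.
The equivalence class containing Z is {Q,Z}, of size 2.

2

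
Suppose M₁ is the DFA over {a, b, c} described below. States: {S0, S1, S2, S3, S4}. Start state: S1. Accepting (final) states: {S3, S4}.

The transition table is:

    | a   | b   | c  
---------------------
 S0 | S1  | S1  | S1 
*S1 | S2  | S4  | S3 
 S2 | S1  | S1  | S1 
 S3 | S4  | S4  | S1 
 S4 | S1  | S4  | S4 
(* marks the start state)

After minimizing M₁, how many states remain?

States {S0} cannot be reached from the start state, so discard them.
P0 = {S3,S4} | {S1,S2}.
On input a, block {S3,S4} splits into {S3} and {S4}.
On input b, block {S1,S2} splits into {S1} and {S2}.
Stable partition: {S3} | {S1} | {S4} | {S2} — 4 equivalence classes.

4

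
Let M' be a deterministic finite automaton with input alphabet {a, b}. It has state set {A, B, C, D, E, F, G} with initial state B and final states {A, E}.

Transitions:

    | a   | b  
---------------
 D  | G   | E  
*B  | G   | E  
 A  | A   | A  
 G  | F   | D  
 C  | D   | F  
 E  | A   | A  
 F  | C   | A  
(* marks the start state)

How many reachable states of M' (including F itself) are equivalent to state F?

3

All states are reachable from the start state.
Initial partition by acceptance: {A,E} | {B,C,D,F,G}.
Split {B,C,D,F,G} by δ(·,b) → {B,D,F} and {C,G}.
No further refinement is possible. Final partition (3 blocks): {A,E} | {B,D,F} | {C,G}.
State F belongs to the block {B,D,F}, which has 3 states.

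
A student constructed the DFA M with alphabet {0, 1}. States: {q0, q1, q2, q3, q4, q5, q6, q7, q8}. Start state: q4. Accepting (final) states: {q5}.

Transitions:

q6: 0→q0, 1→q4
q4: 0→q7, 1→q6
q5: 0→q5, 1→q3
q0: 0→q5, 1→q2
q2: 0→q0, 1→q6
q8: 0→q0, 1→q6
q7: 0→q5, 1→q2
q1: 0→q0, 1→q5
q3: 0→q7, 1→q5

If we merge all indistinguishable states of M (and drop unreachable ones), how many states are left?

4

First remove the unreachable states {q1,q8}; 7 states remain.
Initial partition by acceptance: {q5} | {q0,q2,q3,q4,q6,q7}.
Refine {q0,q2,q3,q4,q6,q7} on symbol 0: members go to different blocks, giving {q2,q3,q4,q6} and {q0,q7}.
Split {q2,q3,q4,q6} by δ(·,1) → {q2,q4,q6} and {q3}.
The partition is now stable with 4 blocks: {q5} | {q2,q4,q6} | {q0,q7} | {q3}.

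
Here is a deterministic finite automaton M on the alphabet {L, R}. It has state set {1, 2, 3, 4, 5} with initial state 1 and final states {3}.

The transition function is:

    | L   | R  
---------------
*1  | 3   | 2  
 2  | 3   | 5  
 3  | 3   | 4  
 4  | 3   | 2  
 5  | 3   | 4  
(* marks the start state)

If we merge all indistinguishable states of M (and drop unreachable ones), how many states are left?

2

Every state is reachable, so we keep all 5.
P0 = {3} | {1,2,4,5}.
Stable partition: {3} | {1,2,4,5} — 2 equivalence classes.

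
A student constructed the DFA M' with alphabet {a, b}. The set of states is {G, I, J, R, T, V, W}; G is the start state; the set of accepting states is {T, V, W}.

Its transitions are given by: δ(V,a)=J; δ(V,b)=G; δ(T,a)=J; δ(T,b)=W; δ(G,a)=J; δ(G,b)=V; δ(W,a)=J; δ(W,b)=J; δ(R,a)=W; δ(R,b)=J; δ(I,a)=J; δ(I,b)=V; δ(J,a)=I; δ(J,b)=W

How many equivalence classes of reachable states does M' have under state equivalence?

States {R,T} cannot be reached from the start state, so discard them.
P0 = {V,W} | {G,I,J}.
No further refinement is possible. Final partition (2 blocks): {V,W} | {G,I,J}.

2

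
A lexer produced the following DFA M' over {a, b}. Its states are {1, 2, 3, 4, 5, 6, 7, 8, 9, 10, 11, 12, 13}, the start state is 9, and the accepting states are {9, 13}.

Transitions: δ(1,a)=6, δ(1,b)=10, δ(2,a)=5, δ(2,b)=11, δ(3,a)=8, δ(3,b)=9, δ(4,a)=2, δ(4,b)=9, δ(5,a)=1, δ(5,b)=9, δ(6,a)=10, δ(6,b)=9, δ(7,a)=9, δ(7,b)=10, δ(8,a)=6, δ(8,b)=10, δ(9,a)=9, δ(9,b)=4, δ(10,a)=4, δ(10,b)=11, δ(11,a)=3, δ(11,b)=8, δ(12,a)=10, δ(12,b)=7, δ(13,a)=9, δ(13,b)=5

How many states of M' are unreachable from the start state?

BFS from 9 reaches {1, 2, 3, 4, 5, 6, 8, 9, 10, 11}; the 3 state(s) 7, 12, 13 are never visited.

3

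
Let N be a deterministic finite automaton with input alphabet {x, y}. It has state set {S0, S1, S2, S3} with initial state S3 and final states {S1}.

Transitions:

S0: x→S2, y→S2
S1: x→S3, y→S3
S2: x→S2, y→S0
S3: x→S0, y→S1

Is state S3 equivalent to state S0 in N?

Start with accepting vs non-accepting: {S1} | {S0,S2,S3}.
On input y, block {S0,S2,S3} splits into {S0,S2} and {S3}.
No further refinement is possible. Final partition (3 blocks): {S1} | {S0,S2} | {S3}.
S3 and S0 end up in different blocks, so they are distinguishable. For instance, the string 'y' is accepted from only S3.

No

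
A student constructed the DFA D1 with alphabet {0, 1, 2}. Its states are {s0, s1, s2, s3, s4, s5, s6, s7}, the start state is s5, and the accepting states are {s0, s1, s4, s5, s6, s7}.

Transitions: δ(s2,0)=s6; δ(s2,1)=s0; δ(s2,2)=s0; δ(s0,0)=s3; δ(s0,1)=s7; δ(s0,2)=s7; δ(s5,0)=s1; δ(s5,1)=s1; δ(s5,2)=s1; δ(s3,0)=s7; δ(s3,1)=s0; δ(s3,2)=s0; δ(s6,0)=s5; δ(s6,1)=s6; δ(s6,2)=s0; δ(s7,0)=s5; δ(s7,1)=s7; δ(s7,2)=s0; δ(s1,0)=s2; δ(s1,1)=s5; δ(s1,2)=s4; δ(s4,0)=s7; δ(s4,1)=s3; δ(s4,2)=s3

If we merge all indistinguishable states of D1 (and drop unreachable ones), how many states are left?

6

Every state is reachable, so we keep all 8.
P0 = {s0,s1,s4,s5,s6,s7} | {s2,s3}.
Refine {s0,s1,s4,s5,s6,s7} on symbol 0: members go to different blocks, giving {s4,s5,s6,s7} and {s0,s1}.
Refine {s4,s5,s6,s7} on symbol 0: members go to different blocks, giving {s4,s6,s7} and {s5}.
Refine {s4,s6,s7} on symbol 0: members go to different blocks, giving {s6,s7} and {s4}.
On input 1, block {s0,s1} splits into {s0} and {s1}.
The partition is now stable with 6 blocks: {s6,s7} | {s2,s3} | {s0} | {s5} | {s4} | {s1}.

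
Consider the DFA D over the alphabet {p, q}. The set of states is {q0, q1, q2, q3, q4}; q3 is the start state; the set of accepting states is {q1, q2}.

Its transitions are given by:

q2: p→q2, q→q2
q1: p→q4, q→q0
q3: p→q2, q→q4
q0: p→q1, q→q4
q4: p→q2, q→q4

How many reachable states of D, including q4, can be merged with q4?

States {q0,q1} cannot be reached from the start state, so discard them.
Start with accepting vs non-accepting: {q2} | {q3,q4}.
No further refinement is possible. Final partition (2 blocks): {q2} | {q3,q4}.
State q4 belongs to the block {q3,q4}, which has 2 states.

2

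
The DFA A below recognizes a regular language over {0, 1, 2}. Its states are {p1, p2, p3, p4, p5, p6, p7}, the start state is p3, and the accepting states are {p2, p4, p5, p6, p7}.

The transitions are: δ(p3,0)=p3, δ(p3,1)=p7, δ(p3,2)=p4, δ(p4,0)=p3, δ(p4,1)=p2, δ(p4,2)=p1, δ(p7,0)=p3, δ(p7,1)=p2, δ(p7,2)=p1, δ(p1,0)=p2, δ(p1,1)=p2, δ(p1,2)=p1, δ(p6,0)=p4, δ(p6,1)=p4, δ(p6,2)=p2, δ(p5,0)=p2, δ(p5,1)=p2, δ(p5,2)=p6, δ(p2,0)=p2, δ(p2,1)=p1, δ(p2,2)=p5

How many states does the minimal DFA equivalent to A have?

Every state is reachable, so we keep all 7.
Initial partition by acceptance: {p2,p4,p5,p6,p7} | {p1,p3}.
On input 0, block {p2,p4,p5,p6,p7} splits into {p2,p5,p6} and {p4,p7}.
Split {p2,p5,p6} by δ(·,0) → {p2,p5} and {p6}.
On input 1, block {p2,p5} splits into {p2} and {p5}.
On input 0, block {p1,p3} splits into {p1} and {p3}.
No further refinement is possible. Final partition (6 blocks): {p2} | {p1} | {p4,p7} | {p6} | {p5} | {p3}.

6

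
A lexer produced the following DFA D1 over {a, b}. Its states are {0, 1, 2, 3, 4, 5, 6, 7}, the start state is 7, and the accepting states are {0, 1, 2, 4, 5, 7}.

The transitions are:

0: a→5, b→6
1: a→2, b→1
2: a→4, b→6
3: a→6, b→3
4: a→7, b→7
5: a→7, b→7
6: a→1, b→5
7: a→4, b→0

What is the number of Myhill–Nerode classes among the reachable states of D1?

5

Reachable states from the start: {0,1,2,4,5,6,7}. Unreachable: {3} — drop them.
Initial partition by acceptance: {0,1,2,4,5,7} | {6}.
On input b, block {0,1,2,4,5,7} splits into {1,4,5,7} and {0,2}.
Refine {1,4,5,7} on symbol a: members go to different blocks, giving {4,5,7} and {1}.
Split {4,5,7} by δ(·,b) → {4,5} and {7}.
Stable partition: {4,5} | {6} | {0,2} | {1} | {7} — 5 equivalence classes.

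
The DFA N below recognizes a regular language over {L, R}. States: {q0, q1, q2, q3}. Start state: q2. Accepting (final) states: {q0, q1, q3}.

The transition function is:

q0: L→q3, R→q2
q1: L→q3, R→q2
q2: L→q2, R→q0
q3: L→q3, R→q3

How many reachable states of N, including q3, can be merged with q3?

Reachable states from the start: {q0,q2,q3}. Unreachable: {q1} — drop them.
Initial partition by acceptance: {q0,q3} | {q2}.
On input R, block {q0,q3} splits into {q0} and {q3}.
No further refinement is possible. Final partition (3 blocks): {q0} | {q2} | {q3}.
State q3 belongs to the block {q3}, which has 1 states.

1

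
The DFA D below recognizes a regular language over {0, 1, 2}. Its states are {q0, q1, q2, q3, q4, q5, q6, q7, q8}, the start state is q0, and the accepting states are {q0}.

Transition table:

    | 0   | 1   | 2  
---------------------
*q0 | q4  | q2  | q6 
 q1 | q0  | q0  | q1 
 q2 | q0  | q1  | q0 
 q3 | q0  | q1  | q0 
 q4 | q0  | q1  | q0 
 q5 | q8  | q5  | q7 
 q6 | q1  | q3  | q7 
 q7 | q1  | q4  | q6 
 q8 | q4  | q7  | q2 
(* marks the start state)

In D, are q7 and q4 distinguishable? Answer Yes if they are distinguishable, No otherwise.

Yes

States {q5,q8} cannot be reached from the start state, so discard them.
P0 = {q0} | {q1,q2,q3,q4,q6,q7}.
Split {q1,q2,q3,q4,q6,q7} by δ(·,0) → {q1,q2,q3,q4} and {q6,q7}.
Refine {q1,q2,q3,q4} on symbol 1: members go to different blocks, giving {q2,q3,q4} and {q1}.
The partition is now stable with 4 blocks: {q0} | {q2,q3,q4} | {q6,q7} | {q1}.
q7 and q4 end up in different blocks, so they are distinguishable. For instance, the string '0' is accepted from only q4.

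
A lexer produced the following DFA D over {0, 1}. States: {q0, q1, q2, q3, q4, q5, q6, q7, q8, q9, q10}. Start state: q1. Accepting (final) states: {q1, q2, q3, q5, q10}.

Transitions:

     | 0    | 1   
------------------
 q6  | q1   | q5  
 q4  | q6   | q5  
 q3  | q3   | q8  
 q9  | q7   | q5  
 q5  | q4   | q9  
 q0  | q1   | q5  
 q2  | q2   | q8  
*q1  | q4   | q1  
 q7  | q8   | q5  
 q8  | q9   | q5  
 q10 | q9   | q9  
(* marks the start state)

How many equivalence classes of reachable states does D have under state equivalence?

5

Reachable states from the start: {q1,q4,q5,q6,q7,q8,q9}. Unreachable: {q0,q2,q3,q10} — drop them.
Initial partition by acceptance: {q1,q5} | {q4,q6,q7,q8,q9}.
On input 1, block {q1,q5} splits into {q1} and {q5}.
On input 0, block {q4,q6,q7,q8,q9} splits into {q4,q7,q8,q9} and {q6}.
On input 0, block {q4,q7,q8,q9} splits into {q7,q8,q9} and {q4}.
No further refinement is possible. Final partition (5 blocks): {q1} | {q7,q8,q9} | {q5} | {q6} | {q4}.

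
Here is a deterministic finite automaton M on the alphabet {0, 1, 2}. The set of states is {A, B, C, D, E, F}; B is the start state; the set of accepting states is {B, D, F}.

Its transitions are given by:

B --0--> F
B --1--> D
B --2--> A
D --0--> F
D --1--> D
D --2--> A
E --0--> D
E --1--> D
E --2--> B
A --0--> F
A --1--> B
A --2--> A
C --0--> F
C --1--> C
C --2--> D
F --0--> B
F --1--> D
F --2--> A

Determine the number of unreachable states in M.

Starting at B and following transitions, the reachable set is {A, B, D, F}. That leaves C, E unreachable — 2 in total.

2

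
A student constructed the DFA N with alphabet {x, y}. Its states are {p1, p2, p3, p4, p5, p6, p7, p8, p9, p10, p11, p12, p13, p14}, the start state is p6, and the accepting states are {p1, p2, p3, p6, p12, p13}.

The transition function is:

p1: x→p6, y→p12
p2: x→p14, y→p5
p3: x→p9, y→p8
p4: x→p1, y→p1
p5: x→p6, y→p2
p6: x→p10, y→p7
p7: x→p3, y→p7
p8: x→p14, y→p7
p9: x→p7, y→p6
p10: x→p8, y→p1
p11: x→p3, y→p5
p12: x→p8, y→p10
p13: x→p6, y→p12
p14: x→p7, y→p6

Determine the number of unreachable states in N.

5

BFS from p6 reaches {p1, p3, p6, p7, p8, p9, p10, p12, p14}; the 5 state(s) p2, p4, p5, p11, p13 are never visited.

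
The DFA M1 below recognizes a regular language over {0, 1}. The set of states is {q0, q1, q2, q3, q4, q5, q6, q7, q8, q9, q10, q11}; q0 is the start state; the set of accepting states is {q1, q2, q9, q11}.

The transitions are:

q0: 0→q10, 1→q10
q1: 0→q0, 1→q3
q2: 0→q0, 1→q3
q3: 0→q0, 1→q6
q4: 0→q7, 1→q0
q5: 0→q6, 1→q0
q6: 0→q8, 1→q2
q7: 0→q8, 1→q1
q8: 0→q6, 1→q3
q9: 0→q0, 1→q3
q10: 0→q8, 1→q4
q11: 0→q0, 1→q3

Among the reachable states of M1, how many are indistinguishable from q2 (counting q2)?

First remove the unreachable states {q5,q9,q11}; 9 states remain.
P0 = {q1,q2} | {q0,q3,q4,q6,q7,q8,q10}.
Split {q0,q3,q4,q6,q7,q8,q10} by δ(·,1) → {q0,q3,q4,q8,q10} and {q6,q7}.
Refine {q0,q3,q4,q8,q10} on symbol 0: members go to different blocks, giving {q0,q3,q10} and {q4,q8}.
Refine {q0,q3,q10} on symbol 0: members go to different blocks, giving {q0,q3} and {q10}.
On input 0, block {q0,q3} splits into {q0} and {q3}.
Refine {q4,q8} on symbol 1: members go to different blocks, giving {q4} and {q8}.
Stable partition: {q1,q2} | {q0} | {q6,q7} | {q4} | {q10} | {q3} | {q8} — 7 equivalence classes.
The equivalence class containing q2 is {q1,q2}, of size 2.

2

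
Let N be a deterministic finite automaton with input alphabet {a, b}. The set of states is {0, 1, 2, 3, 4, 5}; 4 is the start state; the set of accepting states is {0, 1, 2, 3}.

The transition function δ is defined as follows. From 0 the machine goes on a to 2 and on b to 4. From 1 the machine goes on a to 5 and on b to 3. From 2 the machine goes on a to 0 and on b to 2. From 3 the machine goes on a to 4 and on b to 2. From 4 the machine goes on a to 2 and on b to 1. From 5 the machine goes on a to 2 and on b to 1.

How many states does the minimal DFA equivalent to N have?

P0 = {0,1,2,3} | {4,5}.
On input a, block {0,1,2,3} splits into {0,2} and {1,3}.
Refine {0,2} on symbol b: members go to different blocks, giving {0} and {2}.
On input b, block {1,3} splits into {1} and {3}.
No further refinement is possible. Final partition (5 blocks): {0} | {4,5} | {1} | {2} | {3}.

5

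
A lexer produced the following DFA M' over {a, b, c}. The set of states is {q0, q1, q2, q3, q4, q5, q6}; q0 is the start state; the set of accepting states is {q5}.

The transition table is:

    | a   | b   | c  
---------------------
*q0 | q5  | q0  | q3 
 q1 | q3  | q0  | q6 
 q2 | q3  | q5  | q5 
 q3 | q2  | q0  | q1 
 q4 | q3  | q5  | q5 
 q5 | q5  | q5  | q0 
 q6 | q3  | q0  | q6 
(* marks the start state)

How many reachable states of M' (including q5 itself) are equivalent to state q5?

1

Reachable states from the start: {q0,q1,q2,q3,q5,q6}. Unreachable: {q4} — drop them.
Start with accepting vs non-accepting: {q5} | {q0,q1,q2,q3,q6}.
On input a, block {q0,q1,q2,q3,q6} splits into {q1,q2,q3,q6} and {q0}.
Refine {q1,q2,q3,q6} on symbol b: members go to different blocks, giving {q1,q3,q6} and {q2}.
Split {q1,q3,q6} by δ(·,a) → {q1,q6} and {q3}.
Stable partition: {q5} | {q1,q6} | {q0} | {q2} | {q3} — 5 equivalence classes.
The equivalence class containing q5 is {q5}, of size 1.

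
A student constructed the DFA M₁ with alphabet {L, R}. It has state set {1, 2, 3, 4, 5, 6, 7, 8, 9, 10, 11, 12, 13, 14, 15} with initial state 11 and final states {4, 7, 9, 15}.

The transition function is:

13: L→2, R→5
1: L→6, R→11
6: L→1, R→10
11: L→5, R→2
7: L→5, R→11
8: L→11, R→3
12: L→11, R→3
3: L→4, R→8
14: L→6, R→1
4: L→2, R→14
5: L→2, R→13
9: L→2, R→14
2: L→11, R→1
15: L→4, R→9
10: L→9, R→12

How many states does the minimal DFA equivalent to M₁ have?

9

States {7,15} cannot be reached from the start state, so discard them.
P0 = {4,9} | {1,2,3,5,6,8,10,11,12,13,14}.
Split {1,2,3,5,6,8,10,11,12,13,14} by δ(·,L) → {1,2,5,6,8,11,12,13,14} and {3,10}.
Refine {1,2,5,6,8,11,12,13,14} on symbol R: members go to different blocks, giving {1,2,5,11,13,14} and {6,8,12}.
Split {1,2,5,11,13,14} by δ(·,L) → {2,5,11,13} and {1,14}.
Split {2,5,11,13} by δ(·,R) → {5,11,13} and {2}.
Refine {5,11,13} on symbol L: members go to different blocks, giving {5,13} and {11}.
On input L, block {6,8,12} splits into {8,12} and {6}.
Split {1,14} by δ(·,R) → {1} and {14}.
No further refinement is possible. Final partition (9 blocks): {4,9} | {5,13} | {3,10} | {8,12} | {1} | {2} | {11} | {6} | {14}.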